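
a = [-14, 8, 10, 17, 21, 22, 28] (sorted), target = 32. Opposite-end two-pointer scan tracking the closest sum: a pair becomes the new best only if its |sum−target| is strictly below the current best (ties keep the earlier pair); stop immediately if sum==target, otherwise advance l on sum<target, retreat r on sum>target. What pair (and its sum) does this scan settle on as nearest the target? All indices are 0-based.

[0,6] -14+28=14 d=18 * → l++
[1,6] 8+28=36 d=4 * → r--
[1,5] 8+22=30 d=2 * → l++
[2,5] 10+22=32 d=0 * → stop

pair (10, 22) with sum 32 (|Δ|=0)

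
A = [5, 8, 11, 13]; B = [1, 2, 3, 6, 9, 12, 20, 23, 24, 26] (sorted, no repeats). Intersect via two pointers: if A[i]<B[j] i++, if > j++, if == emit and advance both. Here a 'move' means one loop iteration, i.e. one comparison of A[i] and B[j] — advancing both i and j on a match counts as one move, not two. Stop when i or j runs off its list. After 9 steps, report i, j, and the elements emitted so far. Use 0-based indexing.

i=0 j=0: 5>1, j++
i=0 j=1: 5>2, j++
i=0 j=2: 5>3, j++
i=0 j=3: 5<6, i++
i=1 j=3: 8>6, j++
i=1 j=4: 8<9, i++
i=2 j=4: 11>9, j++
i=2 j=5: 11<12, i++
i=3 j=5: 13>12, j++

i=3, j=6, emitted=[]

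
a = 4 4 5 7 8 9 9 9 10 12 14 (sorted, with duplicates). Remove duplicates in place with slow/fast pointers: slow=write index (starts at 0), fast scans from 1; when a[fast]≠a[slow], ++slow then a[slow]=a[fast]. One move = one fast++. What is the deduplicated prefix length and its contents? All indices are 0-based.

slow=0 fast=1: a[fast]=4=a[slow] dup, fast++
slow=0 fast=2: a[fast]=5≠a[slow]=4 write a[1]=5, slow++,fast++
slow=1 fast=3: a[fast]=7≠a[slow]=5 write a[2]=7, slow++,fast++
slow=2 fast=4: a[fast]=8≠a[slow]=7 write a[3]=8, slow++,fast++
slow=3 fast=5: a[fast]=9≠a[slow]=8 write a[4]=9, slow++,fast++
slow=4 fast=6: a[fast]=9=a[slow] dup, fast++
slow=4 fast=7: a[fast]=9=a[slow] dup, fast++
slow=4 fast=8: a[fast]=10≠a[slow]=9 write a[5]=10, slow++,fast++
slow=5 fast=9: a[fast]=12≠a[slow]=10 write a[6]=12, slow++,fast++
slow=6 fast=10: a[fast]=14≠a[slow]=12 write a[7]=14, slow++,fast++

length 8; prefix = [4, 5, 7, 8, 9, 10, 12, 14]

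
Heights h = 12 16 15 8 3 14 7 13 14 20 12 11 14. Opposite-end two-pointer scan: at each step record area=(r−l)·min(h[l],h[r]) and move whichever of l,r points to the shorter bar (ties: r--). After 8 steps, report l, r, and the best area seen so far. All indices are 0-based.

l=0 r=12: min(12,14)*12=144 best=144 *, l++
l=1 r=12: min(16,14)*11=154 best=154 *, r--
l=1 r=11: min(16,11)*10=110 best=154, r--
l=1 r=10: min(16,12)*9=108 best=154, r--
l=1 r=9: min(16,20)*8=128 best=154, l++
l=2 r=9: min(15,20)*7=105 best=154, l++
l=3 r=9: min(8,20)*6=48 best=154, l++
l=4 r=9: min(3,20)*5=15 best=154, l++

l=5, r=9, best area=154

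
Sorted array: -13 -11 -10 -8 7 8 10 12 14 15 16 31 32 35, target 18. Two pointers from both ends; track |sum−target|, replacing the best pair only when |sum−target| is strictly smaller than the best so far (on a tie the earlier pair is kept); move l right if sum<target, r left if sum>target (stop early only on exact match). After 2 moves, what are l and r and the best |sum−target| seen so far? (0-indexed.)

l=0 r=13: -13+35=22 d=4 *, r--
l=0 r=12: -13+32=19 d=1 *, r--

l=0, r=11, best |Δ|=1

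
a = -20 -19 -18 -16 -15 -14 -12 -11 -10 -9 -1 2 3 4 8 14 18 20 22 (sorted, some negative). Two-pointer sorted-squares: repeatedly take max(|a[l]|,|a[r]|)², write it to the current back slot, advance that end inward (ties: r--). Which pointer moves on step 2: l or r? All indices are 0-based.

l=0 r=18: |-20|<=|22| out[18]=484, r--
l=0 r=17: |-20|<=|20| out[17]=400, r--

r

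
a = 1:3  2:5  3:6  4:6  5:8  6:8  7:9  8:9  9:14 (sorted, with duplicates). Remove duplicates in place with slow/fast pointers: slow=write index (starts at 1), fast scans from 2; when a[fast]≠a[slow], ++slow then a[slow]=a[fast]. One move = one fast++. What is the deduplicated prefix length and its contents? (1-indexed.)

slow=1 fast=2: a[fast]=5≠a[slow]=3 write a[2]=5, slow++,fast++
slow=2 fast=3: a[fast]=6≠a[slow]=5 write a[3]=6, slow++,fast++
slow=3 fast=4: a[fast]=6=a[slow] dup, fast++
slow=3 fast=5: a[fast]=8≠a[slow]=6 write a[4]=8, slow++,fast++
slow=4 fast=6: a[fast]=8=a[slow] dup, fast++
slow=4 fast=7: a[fast]=9≠a[slow]=8 write a[5]=9, slow++,fast++
slow=5 fast=8: a[fast]=9=a[slow] dup, fast++
slow=5 fast=9: a[fast]=14≠a[slow]=9 write a[6]=14, slow++,fast++

length 6; prefix = [3, 5, 6, 8, 9, 14]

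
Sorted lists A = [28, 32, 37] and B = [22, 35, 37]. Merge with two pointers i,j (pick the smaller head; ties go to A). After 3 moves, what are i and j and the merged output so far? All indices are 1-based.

i=3, j=2, merged so far=[22, 28, 32]

i=1 j=1: A[i]=28>B[j]=22 take 22, j++
i=1 j=2: A[i]=28<=B[j]=35 take 28, i++
i=2 j=2: A[i]=32<=B[j]=35 take 32, i++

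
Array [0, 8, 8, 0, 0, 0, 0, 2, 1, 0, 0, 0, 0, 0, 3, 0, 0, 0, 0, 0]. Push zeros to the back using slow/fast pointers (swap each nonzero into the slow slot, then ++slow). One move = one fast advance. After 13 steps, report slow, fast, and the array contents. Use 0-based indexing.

(s=0,f=0) a[fast]=0 → fast++
(s=0,f=1) a[fast]=8≠0 swap→a[0]=8 → slow++,fast++
(s=1,f=2) a[fast]=8≠0 swap→a[1]=8 → slow++,fast++
(s=2,f=3) a[fast]=0 → fast++
(s=2,f=4) a[fast]=0 → fast++
(s=2,f=5) a[fast]=0 → fast++
(s=2,f=6) a[fast]=0 → fast++
(s=2,f=7) a[fast]=2≠0 swap→a[2]=2 → slow++,fast++
(s=3,f=8) a[fast]=1≠0 swap→a[3]=1 → slow++,fast++
(s=4,f=9) a[fast]=0 → fast++
(s=4,f=10) a[fast]=0 → fast++
(s=4,f=11) a[fast]=0 → fast++
(s=4,f=12) a[fast]=0 → fast++

slow=4, fast=13, a=[8, 8, 2, 1, 0, 0, 0, 0, 0, 0, 0, 0, 0, 0, 3, 0, 0, 0, 0, 0]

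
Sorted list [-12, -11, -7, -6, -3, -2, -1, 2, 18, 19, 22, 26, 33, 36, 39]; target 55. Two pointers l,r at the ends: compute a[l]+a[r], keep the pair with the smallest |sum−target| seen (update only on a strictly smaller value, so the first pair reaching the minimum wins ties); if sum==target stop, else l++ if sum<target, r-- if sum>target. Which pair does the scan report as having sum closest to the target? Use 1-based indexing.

pair (19, 36) with sum 55 (|Δ|=0)

[1,15] -12+39=27 d=28 * → l++
[2,15] -11+39=28 d=27 * → l++
[3,15] -7+39=32 d=23 * → l++
[4,15] -6+39=33 d=22 * → l++
[5,15] -3+39=36 d=19 * → l++
[6,15] -2+39=37 d=18 * → l++
[7,15] -1+39=38 d=17 * → l++
[8,15] 2+39=41 d=14 * → l++
[9,15] 18+39=57 d=2 * → r--
[9,14] 18+36=54 d=1 * → l++
[10,14] 19+36=55 d=0 * → stop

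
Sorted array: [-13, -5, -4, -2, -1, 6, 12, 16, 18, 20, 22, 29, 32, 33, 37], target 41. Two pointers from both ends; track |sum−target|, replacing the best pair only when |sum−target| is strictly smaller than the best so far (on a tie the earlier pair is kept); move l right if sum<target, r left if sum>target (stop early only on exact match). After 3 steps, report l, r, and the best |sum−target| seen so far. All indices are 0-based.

l=3, r=14, best |Δ|=8

[0,14] -13+37=24 d=17 * → l++
[1,14] -5+37=32 d=9 * → l++
[2,14] -4+37=33 d=8 * → l++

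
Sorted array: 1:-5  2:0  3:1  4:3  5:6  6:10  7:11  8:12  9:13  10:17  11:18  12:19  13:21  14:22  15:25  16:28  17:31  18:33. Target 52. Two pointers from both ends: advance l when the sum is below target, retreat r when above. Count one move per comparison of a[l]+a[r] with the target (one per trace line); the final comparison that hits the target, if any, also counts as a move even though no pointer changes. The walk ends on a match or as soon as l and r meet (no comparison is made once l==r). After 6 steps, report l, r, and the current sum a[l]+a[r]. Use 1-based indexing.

l=7, r=18, sum=44

[1,18] -5+33=28 <52 → l++
[2,18] 0+33=33 <52 → l++
[3,18] 1+33=34 <52 → l++
[4,18] 3+33=36 <52 → l++
[5,18] 6+33=39 <52 → l++
[6,18] 10+33=43 <52 → l++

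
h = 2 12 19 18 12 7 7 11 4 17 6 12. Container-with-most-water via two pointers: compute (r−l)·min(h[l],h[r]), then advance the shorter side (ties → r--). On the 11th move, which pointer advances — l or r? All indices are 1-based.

l=1 r=12: min(2,12)*11=22 best=22 *, l++
l=2 r=12: min(12,12)*10=120 best=120 *, r--
l=2 r=11: min(12,6)*9=54 best=120, r--
l=2 r=10: min(12,17)*8=96 best=120, l++
l=3 r=10: min(19,17)*7=119 best=120, r--
l=3 r=9: min(19,4)*6=24 best=120, r--
l=3 r=8: min(19,11)*5=55 best=120, r--
l=3 r=7: min(19,7)*4=28 best=120, r--
l=3 r=6: min(19,7)*3=21 best=120, r--
l=3 r=5: min(19,12)*2=24 best=120, r--
l=3 r=4: min(19,18)*1=18 best=120, r--

r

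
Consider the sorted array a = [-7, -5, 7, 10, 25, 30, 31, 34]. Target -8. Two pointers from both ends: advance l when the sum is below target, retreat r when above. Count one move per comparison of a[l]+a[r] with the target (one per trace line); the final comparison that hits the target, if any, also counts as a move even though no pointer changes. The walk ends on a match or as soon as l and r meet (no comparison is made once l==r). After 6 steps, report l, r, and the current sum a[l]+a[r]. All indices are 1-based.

l=1 r=8: -7+34=27 >-8, r--
l=1 r=7: -7+31=24 >-8, r--
l=1 r=6: -7+30=23 >-8, r--
l=1 r=5: -7+25=18 >-8, r--
l=1 r=4: -7+10=3 >-8, r--
l=1 r=3: -7+7=0 >-8, r--

l=1, r=2, sum=-12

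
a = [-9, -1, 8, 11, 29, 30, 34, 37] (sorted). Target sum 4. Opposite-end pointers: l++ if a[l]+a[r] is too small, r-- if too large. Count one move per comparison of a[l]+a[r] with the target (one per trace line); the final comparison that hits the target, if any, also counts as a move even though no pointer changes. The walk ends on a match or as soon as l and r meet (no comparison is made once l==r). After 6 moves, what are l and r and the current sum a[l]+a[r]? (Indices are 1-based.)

[1,8] -9+37=28 >4 → r--
[1,7] -9+34=25 >4 → r--
[1,6] -9+30=21 >4 → r--
[1,5] -9+29=20 >4 → r--
[1,4] -9+11=2 <4 → l++
[2,4] -1+11=10 >4 → r--

l=2, r=3, sum=7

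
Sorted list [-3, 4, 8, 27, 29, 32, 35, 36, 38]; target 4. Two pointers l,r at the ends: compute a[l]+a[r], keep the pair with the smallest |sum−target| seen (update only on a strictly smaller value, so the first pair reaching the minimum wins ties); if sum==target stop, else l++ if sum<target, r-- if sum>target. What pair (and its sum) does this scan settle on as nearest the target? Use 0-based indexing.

[0,8] -3+38=35 d=31 * → r--
[0,7] -3+36=33 d=29 * → r--
[0,6] -3+35=32 d=28 * → r--
[0,5] -3+32=29 d=25 * → r--
[0,4] -3+29=26 d=22 * → r--
[0,3] -3+27=24 d=20 * → r--
[0,2] -3+8=5 d=1 * → r--
[0,1] -3+4=1 d=3 → l++

pair (-3, 8) with sum 5 (|Δ|=1)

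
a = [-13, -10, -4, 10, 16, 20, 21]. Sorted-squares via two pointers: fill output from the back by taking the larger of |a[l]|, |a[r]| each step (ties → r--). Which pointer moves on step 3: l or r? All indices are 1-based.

[1,7] |-13|<=|21| out[7]=441 → r--
[1,6] |-13|<=|20| out[6]=400 → r--
[1,5] |-13|<=|16| out[5]=256 → r--

r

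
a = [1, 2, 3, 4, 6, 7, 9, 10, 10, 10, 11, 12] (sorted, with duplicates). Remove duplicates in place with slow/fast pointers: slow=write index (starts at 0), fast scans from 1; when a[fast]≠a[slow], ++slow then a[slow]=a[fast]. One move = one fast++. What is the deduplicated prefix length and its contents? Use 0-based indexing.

length 10; prefix = [1, 2, 3, 4, 6, 7, 9, 10, 11, 12]

(s=0,f=1) a[fast]=2≠a[slow]=1 write a[1]=2 → slow++,fast++
(s=1,f=2) a[fast]=3≠a[slow]=2 write a[2]=3 → slow++,fast++
(s=2,f=3) a[fast]=4≠a[slow]=3 write a[3]=4 → slow++,fast++
(s=3,f=4) a[fast]=6≠a[slow]=4 write a[4]=6 → slow++,fast++
(s=4,f=5) a[fast]=7≠a[slow]=6 write a[5]=7 → slow++,fast++
(s=5,f=6) a[fast]=9≠a[slow]=7 write a[6]=9 → slow++,fast++
(s=6,f=7) a[fast]=10≠a[slow]=9 write a[7]=10 → slow++,fast++
(s=7,f=8) a[fast]=10=a[slow] dup → fast++
(s=7,f=9) a[fast]=10=a[slow] dup → fast++
(s=7,f=10) a[fast]=11≠a[slow]=10 write a[8]=11 → slow++,fast++
(s=8,f=11) a[fast]=12≠a[slow]=11 write a[9]=12 → slow++,fast++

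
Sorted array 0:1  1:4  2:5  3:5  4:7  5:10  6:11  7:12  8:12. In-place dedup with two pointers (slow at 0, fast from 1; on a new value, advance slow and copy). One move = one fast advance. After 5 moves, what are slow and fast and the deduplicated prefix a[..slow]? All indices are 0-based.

(s=0,f=1) a[fast]=4≠a[slow]=1 write a[1]=4 → slow++,fast++
(s=1,f=2) a[fast]=5≠a[slow]=4 write a[2]=5 → slow++,fast++
(s=2,f=3) a[fast]=5=a[slow] dup → fast++
(s=2,f=4) a[fast]=7≠a[slow]=5 write a[3]=7 → slow++,fast++
(s=3,f=5) a[fast]=10≠a[slow]=7 write a[4]=10 → slow++,fast++

slow=4, fast=6, prefix=[1, 4, 5, 7, 10]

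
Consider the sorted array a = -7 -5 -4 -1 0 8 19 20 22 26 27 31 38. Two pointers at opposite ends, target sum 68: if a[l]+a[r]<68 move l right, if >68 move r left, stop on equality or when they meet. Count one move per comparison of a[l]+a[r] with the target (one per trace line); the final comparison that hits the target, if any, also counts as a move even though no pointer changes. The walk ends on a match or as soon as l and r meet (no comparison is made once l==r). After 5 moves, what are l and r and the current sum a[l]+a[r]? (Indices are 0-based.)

l=0 r=12: -7+38=31 <68, l++
l=1 r=12: -5+38=33 <68, l++
l=2 r=12: -4+38=34 <68, l++
l=3 r=12: -1+38=37 <68, l++
l=4 r=12: 0+38=38 <68, l++

l=5, r=12, sum=46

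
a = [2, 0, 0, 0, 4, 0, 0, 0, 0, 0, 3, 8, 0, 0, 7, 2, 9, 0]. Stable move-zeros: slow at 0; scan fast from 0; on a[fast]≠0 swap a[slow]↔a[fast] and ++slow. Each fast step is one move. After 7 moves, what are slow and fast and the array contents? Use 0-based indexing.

slow=0 fast=0: a[fast]=2≠0 swap→a[0]=2, slow++,fast++
slow=1 fast=1: a[fast]=0, fast++
slow=1 fast=2: a[fast]=0, fast++
slow=1 fast=3: a[fast]=0, fast++
slow=1 fast=4: a[fast]=4≠0 swap→a[1]=4, slow++,fast++
slow=2 fast=5: a[fast]=0, fast++
slow=2 fast=6: a[fast]=0, fast++

slow=2, fast=7, a=[2, 4, 0, 0, 0, 0, 0, 0, 0, 0, 3, 8, 0, 0, 7, 2, 9, 0]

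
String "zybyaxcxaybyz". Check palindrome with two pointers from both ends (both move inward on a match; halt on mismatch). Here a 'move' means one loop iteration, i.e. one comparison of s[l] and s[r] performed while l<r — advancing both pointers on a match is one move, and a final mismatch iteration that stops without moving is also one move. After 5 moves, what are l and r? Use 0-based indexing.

l=5, r=7

[0,12] 'z'=='z' → l++,r--
[1,11] 'y'=='y' → l++,r--
[2,10] 'b'=='b' → l++,r--
[3,9] 'y'=='y' → l++,r--
[4,8] 'a'=='a' → l++,r--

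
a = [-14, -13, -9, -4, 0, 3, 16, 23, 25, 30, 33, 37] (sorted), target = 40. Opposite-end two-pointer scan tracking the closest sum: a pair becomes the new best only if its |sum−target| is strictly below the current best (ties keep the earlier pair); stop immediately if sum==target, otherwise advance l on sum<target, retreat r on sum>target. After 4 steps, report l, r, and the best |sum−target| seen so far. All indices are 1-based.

l=5, r=12, best |Δ|=7

[1,12] -14+37=23 d=17 * → l++
[2,12] -13+37=24 d=16 * → l++
[3,12] -9+37=28 d=12 * → l++
[4,12] -4+37=33 d=7 * → l++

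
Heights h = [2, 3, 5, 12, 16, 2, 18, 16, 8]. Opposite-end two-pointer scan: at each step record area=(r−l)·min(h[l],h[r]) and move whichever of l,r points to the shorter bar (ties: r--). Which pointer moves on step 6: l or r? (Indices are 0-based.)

r

l=0 r=8: min(2,8)*8=16 best=16 *, l++
l=1 r=8: min(3,8)*7=21 best=21 *, l++
l=2 r=8: min(5,8)*6=30 best=30 *, l++
l=3 r=8: min(12,8)*5=40 best=40 *, r--
l=3 r=7: min(12,16)*4=48 best=48 *, l++
l=4 r=7: min(16,16)*3=48 best=48, r--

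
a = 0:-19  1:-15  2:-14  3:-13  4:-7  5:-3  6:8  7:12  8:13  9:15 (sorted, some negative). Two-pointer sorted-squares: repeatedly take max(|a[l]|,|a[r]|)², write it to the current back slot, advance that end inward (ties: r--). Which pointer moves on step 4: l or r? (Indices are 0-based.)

l

[0,9] |-19|>|15| out[9]=361 → l++
[1,9] |-15|<=|15| out[8]=225 → r--
[1,8] |-15|>|13| out[7]=225 → l++
[2,8] |-14|>|13| out[6]=196 → l++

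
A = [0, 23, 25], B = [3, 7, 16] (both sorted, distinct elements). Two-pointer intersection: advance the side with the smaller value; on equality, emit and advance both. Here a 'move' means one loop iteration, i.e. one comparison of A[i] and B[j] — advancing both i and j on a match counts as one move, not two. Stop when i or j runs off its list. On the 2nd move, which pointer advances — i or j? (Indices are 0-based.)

j

[i=0,j=0] 0<3 → i++
[i=1,j=0] 23>3 → j++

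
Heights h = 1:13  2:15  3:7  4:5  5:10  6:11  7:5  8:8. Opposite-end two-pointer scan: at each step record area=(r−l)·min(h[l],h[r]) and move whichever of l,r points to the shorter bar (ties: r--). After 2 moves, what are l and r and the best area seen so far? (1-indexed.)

l=1, r=6, best area=56

l=1 r=8: min(13,8)*7=56 best=56 *, r--
l=1 r=7: min(13,5)*6=30 best=56, r--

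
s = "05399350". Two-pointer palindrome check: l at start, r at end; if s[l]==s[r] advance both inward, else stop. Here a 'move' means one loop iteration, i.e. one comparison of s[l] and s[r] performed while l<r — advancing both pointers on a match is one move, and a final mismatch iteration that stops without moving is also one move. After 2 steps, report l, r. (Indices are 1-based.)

[1,8] '0'=='0' → l++,r--
[2,7] '5'=='5' → l++,r--

l=3, r=6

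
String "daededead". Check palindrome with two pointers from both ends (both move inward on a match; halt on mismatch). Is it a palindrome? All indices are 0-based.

palindrome

[0,8] 'd'=='d' → l++,r--
[1,7] 'a'=='a' → l++,r--
[2,6] 'e'=='e' → l++,r--
[3,5] 'd'=='d' → l++,r--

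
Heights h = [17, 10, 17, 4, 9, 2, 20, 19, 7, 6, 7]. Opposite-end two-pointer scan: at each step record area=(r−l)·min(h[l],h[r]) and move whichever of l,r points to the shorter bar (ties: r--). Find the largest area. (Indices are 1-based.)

l=1 r=11: min(17,7)*10=70 best=70 *, r--
l=1 r=10: min(17,6)*9=54 best=70, r--
l=1 r=9: min(17,7)*8=56 best=70, r--
l=1 r=8: min(17,19)*7=119 best=119 *, l++
l=2 r=8: min(10,19)*6=60 best=119, l++
l=3 r=8: min(17,19)*5=85 best=119, l++
l=4 r=8: min(4,19)*4=16 best=119, l++
l=5 r=8: min(9,19)*3=27 best=119, l++
l=6 r=8: min(2,19)*2=4 best=119, l++
l=7 r=8: min(20,19)*1=19 best=119, r--

max area = 119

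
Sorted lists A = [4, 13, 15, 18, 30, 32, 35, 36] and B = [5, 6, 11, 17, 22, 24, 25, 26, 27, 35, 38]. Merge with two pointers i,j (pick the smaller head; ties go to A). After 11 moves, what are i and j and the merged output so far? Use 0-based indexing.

i=4, j=7, merged so far=[4, 5, 6, 11, 13, 15, 17, 18, 22, 24, 25]

i=0 j=0: A[i]=4<=B[j]=5 take 4, i++
i=1 j=0: A[i]=13>B[j]=5 take 5, j++
i=1 j=1: A[i]=13>B[j]=6 take 6, j++
i=1 j=2: A[i]=13>B[j]=11 take 11, j++
i=1 j=3: A[i]=13<=B[j]=17 take 13, i++
i=2 j=3: A[i]=15<=B[j]=17 take 15, i++
i=3 j=3: A[i]=18>B[j]=17 take 17, j++
i=3 j=4: A[i]=18<=B[j]=22 take 18, i++
i=4 j=4: A[i]=30>B[j]=22 take 22, j++
i=4 j=5: A[i]=30>B[j]=24 take 24, j++
i=4 j=6: A[i]=30>B[j]=25 take 25, j++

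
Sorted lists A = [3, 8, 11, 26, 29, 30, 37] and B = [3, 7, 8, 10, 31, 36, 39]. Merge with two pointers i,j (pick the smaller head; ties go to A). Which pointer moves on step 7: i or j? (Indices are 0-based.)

i=0 j=0: A[i]=3<=B[j]=3 take 3, i++
i=1 j=0: A[i]=8>B[j]=3 take 3, j++
i=1 j=1: A[i]=8>B[j]=7 take 7, j++
i=1 j=2: A[i]=8<=B[j]=8 take 8, i++
i=2 j=2: A[i]=11>B[j]=8 take 8, j++
i=2 j=3: A[i]=11>B[j]=10 take 10, j++
i=2 j=4: A[i]=11<=B[j]=31 take 11, i++

i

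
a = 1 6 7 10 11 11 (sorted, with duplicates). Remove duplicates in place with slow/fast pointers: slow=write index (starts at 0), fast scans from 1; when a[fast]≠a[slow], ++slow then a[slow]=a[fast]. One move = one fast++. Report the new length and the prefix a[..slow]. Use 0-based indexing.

length 5; prefix = [1, 6, 7, 10, 11]

slow=0 fast=1: a[fast]=6≠a[slow]=1 write a[1]=6, slow++,fast++
slow=1 fast=2: a[fast]=7≠a[slow]=6 write a[2]=7, slow++,fast++
slow=2 fast=3: a[fast]=10≠a[slow]=7 write a[3]=10, slow++,fast++
slow=3 fast=4: a[fast]=11≠a[slow]=10 write a[4]=11, slow++,fast++
slow=4 fast=5: a[fast]=11=a[slow] dup, fast++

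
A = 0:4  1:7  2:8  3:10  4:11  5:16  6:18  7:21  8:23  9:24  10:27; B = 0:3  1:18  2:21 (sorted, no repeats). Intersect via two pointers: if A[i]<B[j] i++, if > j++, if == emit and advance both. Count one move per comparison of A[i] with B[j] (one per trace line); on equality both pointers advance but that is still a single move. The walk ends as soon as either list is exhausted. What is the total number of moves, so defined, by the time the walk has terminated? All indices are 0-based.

i=0 j=0: 4>3, j++
i=0 j=1: 4<18, i++
i=1 j=1: 7<18, i++
i=2 j=1: 8<18, i++
i=3 j=1: 10<18, i++
i=4 j=1: 11<18, i++
i=5 j=1: 16<18, i++
i=6 j=1: 18==18 emit, i++,j++
i=7 j=2: 21==21 emit, i++,j++

9 moves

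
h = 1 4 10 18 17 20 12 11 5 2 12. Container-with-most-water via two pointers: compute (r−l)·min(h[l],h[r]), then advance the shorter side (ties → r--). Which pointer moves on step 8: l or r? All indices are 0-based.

r

l=0 r=10: min(1,12)*10=10 best=10 *, l++
l=1 r=10: min(4,12)*9=36 best=36 *, l++
l=2 r=10: min(10,12)*8=80 best=80 *, l++
l=3 r=10: min(18,12)*7=84 best=84 *, r--
l=3 r=9: min(18,2)*6=12 best=84, r--
l=3 r=8: min(18,5)*5=25 best=84, r--
l=3 r=7: min(18,11)*4=44 best=84, r--
l=3 r=6: min(18,12)*3=36 best=84, r--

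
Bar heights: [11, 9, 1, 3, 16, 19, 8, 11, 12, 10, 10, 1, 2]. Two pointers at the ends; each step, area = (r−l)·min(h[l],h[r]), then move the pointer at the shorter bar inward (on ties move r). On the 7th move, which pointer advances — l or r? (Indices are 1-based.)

l

l=1 r=13: min(11,2)*12=24 best=24 *, r--
l=1 r=12: min(11,1)*11=11 best=24, r--
l=1 r=11: min(11,10)*10=100 best=100 *, r--
l=1 r=10: min(11,10)*9=90 best=100, r--
l=1 r=9: min(11,12)*8=88 best=100, l++
l=2 r=9: min(9,12)*7=63 best=100, l++
l=3 r=9: min(1,12)*6=6 best=100, l++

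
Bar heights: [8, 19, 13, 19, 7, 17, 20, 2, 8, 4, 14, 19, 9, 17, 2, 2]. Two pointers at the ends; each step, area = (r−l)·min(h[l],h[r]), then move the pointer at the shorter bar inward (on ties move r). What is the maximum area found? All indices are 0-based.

l=0 r=15: min(8,2)*15=30 best=30 *, r--
l=0 r=14: min(8,2)*14=28 best=30, r--
l=0 r=13: min(8,17)*13=104 best=104 *, l++
l=1 r=13: min(19,17)*12=204 best=204 *, r--
l=1 r=12: min(19,9)*11=99 best=204, r--
l=1 r=11: min(19,19)*10=190 best=204, r--
l=1 r=10: min(19,14)*9=126 best=204, r--
l=1 r=9: min(19,4)*8=32 best=204, r--
l=1 r=8: min(19,8)*7=56 best=204, r--
l=1 r=7: min(19,2)*6=12 best=204, r--
l=1 r=6: min(19,20)*5=95 best=204, l++
l=2 r=6: min(13,20)*4=52 best=204, l++
l=3 r=6: min(19,20)*3=57 best=204, l++
l=4 r=6: min(7,20)*2=14 best=204, l++
l=5 r=6: min(17,20)*1=17 best=204, l++

max area = 204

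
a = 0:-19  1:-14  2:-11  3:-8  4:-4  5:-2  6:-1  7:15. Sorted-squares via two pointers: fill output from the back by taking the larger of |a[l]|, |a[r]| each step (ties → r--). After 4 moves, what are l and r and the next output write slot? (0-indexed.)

l=0 r=7: |-19|>|15| out[7]=361, l++
l=1 r=7: |-14|<=|15| out[6]=225, r--
l=1 r=6: |-14|>|-1| out[5]=196, l++
l=2 r=6: |-11|>|-1| out[4]=121, l++

l=3, r=6, next write slot=3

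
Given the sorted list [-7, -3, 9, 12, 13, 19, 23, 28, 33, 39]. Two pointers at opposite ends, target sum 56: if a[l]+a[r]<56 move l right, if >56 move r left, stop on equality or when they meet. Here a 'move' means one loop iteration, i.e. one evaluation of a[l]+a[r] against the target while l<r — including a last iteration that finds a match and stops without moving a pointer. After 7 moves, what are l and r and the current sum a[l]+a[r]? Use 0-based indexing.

[0,9] -7+39=32 <56 → l++
[1,9] -3+39=36 <56 → l++
[2,9] 9+39=48 <56 → l++
[3,9] 12+39=51 <56 → l++
[4,9] 13+39=52 <56 → l++
[5,9] 19+39=58 >56 → r--
[5,8] 19+33=52 <56 → l++

l=6, r=8, sum=56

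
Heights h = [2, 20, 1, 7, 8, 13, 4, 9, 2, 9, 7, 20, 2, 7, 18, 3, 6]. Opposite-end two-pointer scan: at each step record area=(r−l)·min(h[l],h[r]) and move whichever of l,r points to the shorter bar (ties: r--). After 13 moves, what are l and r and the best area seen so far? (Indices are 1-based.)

l=2, r=5, best area=234

l=1 r=17: min(2,6)*16=32 best=32 *, l++
l=2 r=17: min(20,6)*15=90 best=90 *, r--
l=2 r=16: min(20,3)*14=42 best=90, r--
l=2 r=15: min(20,18)*13=234 best=234 *, r--
l=2 r=14: min(20,7)*12=84 best=234, r--
l=2 r=13: min(20,2)*11=22 best=234, r--
l=2 r=12: min(20,20)*10=200 best=234, r--
l=2 r=11: min(20,7)*9=63 best=234, r--
l=2 r=10: min(20,9)*8=72 best=234, r--
l=2 r=9: min(20,2)*7=14 best=234, r--
l=2 r=8: min(20,9)*6=54 best=234, r--
l=2 r=7: min(20,4)*5=20 best=234, r--
l=2 r=6: min(20,13)*4=52 best=234, r--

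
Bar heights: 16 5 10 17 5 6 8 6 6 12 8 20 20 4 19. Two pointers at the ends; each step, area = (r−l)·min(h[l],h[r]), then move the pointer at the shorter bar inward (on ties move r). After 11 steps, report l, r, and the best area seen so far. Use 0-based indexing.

l=11, r=14, best area=224

[0,14] min(16,19)*14=224 best=224 * → l++
[1,14] min(5,19)*13=65 best=224 → l++
[2,14] min(10,19)*12=120 best=224 → l++
[3,14] min(17,19)*11=187 best=224 → l++
[4,14] min(5,19)*10=50 best=224 → l++
[5,14] min(6,19)*9=54 best=224 → l++
[6,14] min(8,19)*8=64 best=224 → l++
[7,14] min(6,19)*7=42 best=224 → l++
[8,14] min(6,19)*6=36 best=224 → l++
[9,14] min(12,19)*5=60 best=224 → l++
[10,14] min(8,19)*4=32 best=224 → l++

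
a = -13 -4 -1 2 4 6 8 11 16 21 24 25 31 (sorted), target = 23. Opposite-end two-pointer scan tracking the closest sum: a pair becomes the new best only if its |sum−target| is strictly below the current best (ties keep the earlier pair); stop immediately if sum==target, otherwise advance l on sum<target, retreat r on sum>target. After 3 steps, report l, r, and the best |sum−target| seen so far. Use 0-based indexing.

l=2, r=11, best |Δ|=2

[0,12] -13+31=18 d=5 * → l++
[1,12] -4+31=27 d=4 * → r--
[1,11] -4+25=21 d=2 * → l++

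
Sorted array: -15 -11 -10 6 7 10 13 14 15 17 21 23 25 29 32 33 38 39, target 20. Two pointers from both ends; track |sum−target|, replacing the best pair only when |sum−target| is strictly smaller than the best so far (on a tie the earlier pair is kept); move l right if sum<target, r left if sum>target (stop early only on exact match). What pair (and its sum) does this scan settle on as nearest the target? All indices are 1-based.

pair (6, 14) with sum 20 (|Δ|=0)

[1,18] -15+39=24 d=4 * → r--
[1,17] -15+38=23 d=3 * → r--
[1,16] -15+33=18 d=2 * → l++
[2,16] -11+33=22 d=2 → r--
[2,15] -11+32=21 d=1 * → r--
[2,14] -11+29=18 d=2 → l++
[3,14] -10+29=19 d=1 → l++
[4,14] 6+29=35 d=15 → r--
[4,13] 6+25=31 d=11 → r--
[4,12] 6+23=29 d=9 → r--
[4,11] 6+21=27 d=7 → r--
[4,10] 6+17=23 d=3 → r--
[4,9] 6+15=21 d=1 → r--
[4,8] 6+14=20 d=0 * → stop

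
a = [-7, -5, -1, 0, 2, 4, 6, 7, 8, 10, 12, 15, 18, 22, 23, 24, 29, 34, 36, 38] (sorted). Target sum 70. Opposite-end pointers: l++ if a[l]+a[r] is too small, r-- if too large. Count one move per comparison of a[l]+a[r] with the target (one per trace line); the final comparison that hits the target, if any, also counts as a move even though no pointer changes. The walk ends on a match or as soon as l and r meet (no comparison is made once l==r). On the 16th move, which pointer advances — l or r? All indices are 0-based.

l

[0,19] -7+38=31 <70 → l++
[1,19] -5+38=33 <70 → l++
[2,19] -1+38=37 <70 → l++
[3,19] 0+38=38 <70 → l++
[4,19] 2+38=40 <70 → l++
[5,19] 4+38=42 <70 → l++
[6,19] 6+38=44 <70 → l++
[7,19] 7+38=45 <70 → l++
[8,19] 8+38=46 <70 → l++
[9,19] 10+38=48 <70 → l++
[10,19] 12+38=50 <70 → l++
[11,19] 15+38=53 <70 → l++
[12,19] 18+38=56 <70 → l++
[13,19] 22+38=60 <70 → l++
[14,19] 23+38=61 <70 → l++
[15,19] 24+38=62 <70 → l++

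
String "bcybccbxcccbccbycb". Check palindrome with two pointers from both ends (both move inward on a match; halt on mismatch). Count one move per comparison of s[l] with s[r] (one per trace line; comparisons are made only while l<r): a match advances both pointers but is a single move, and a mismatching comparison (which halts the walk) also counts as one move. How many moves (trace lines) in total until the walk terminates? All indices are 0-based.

l=0 r=17: 'b'=='b', l++,r--
l=1 r=16: 'c'=='c', l++,r--
l=2 r=15: 'y'=='y', l++,r--
l=3 r=14: 'b'=='b', l++,r--
l=4 r=13: 'c'=='c', l++,r--
l=5 r=12: 'c'=='c', l++,r--
l=6 r=11: 'b'=='b', l++,r--
l=7 r=10: 'x'!='c', stop

8 moves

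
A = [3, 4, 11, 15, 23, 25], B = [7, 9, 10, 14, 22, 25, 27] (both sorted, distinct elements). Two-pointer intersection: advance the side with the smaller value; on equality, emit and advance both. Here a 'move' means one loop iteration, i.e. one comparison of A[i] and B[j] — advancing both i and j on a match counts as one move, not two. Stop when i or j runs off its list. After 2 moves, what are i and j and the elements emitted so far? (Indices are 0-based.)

i=2, j=0, emitted=[]

i=0 j=0: 3<7, i++
i=1 j=0: 4<7, i++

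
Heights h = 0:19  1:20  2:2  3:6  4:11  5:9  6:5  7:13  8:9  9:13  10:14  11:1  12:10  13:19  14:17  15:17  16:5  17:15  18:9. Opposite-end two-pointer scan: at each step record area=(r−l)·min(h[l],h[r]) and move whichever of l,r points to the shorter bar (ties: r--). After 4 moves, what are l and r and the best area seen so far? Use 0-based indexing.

[0,18] min(19,9)*18=162 best=162 * → r--
[0,17] min(19,15)*17=255 best=255 * → r--
[0,16] min(19,5)*16=80 best=255 → r--
[0,15] min(19,17)*15=255 best=255 → r--

l=0, r=14, best area=255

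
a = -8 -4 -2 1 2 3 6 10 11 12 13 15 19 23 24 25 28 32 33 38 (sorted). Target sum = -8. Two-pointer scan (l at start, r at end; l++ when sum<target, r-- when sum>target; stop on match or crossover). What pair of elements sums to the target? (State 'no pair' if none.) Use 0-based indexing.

l=0 r=19: -8+38=30 >-8, r--
l=0 r=18: -8+33=25 >-8, r--
l=0 r=17: -8+32=24 >-8, r--
l=0 r=16: -8+28=20 >-8, r--
l=0 r=15: -8+25=17 >-8, r--
l=0 r=14: -8+24=16 >-8, r--
l=0 r=13: -8+23=15 >-8, r--
l=0 r=12: -8+19=11 >-8, r--
l=0 r=11: -8+15=7 >-8, r--
l=0 r=10: -8+13=5 >-8, r--
l=0 r=9: -8+12=4 >-8, r--
l=0 r=8: -8+11=3 >-8, r--
l=0 r=7: -8+10=2 >-8, r--
l=0 r=6: -8+6=-2 >-8, r--
l=0 r=5: -8+3=-5 >-8, r--
l=0 r=4: -8+2=-6 >-8, r--
l=0 r=3: -8+1=-7 >-8, r--
l=0 r=2: -8+-2=-10 <-8, l++
l=1 r=2: -4+-2=-6 >-8, r--

no pair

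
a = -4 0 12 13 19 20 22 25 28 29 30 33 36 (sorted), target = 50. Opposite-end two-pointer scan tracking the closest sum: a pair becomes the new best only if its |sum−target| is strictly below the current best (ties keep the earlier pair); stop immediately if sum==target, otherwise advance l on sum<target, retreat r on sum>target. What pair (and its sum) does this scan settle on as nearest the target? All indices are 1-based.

pair (20, 30) with sum 50 (|Δ|=0)

[1,13] -4+36=32 d=18 * → l++
[2,13] 0+36=36 d=14 * → l++
[3,13] 12+36=48 d=2 * → l++
[4,13] 13+36=49 d=1 * → l++
[5,13] 19+36=55 d=5 → r--
[5,12] 19+33=52 d=2 → r--
[5,11] 19+30=49 d=1 → l++
[6,11] 20+30=50 d=0 * → stop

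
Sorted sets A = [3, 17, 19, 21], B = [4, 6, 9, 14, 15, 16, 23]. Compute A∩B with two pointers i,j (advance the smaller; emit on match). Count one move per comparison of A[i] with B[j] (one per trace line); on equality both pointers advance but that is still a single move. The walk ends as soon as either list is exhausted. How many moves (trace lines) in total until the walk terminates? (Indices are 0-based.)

10 moves

i=0 j=0: 3<4, i++
i=1 j=0: 17>4, j++
i=1 j=1: 17>6, j++
i=1 j=2: 17>9, j++
i=1 j=3: 17>14, j++
i=1 j=4: 17>15, j++
i=1 j=5: 17>16, j++
i=1 j=6: 17<23, i++
i=2 j=6: 19<23, i++
i=3 j=6: 21<23, i++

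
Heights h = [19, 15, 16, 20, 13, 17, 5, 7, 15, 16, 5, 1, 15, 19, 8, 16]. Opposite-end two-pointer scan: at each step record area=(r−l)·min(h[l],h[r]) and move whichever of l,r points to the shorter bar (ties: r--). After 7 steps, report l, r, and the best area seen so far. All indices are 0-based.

[0,15] min(19,16)*15=240 best=240 * → r--
[0,14] min(19,8)*14=112 best=240 → r--
[0,13] min(19,19)*13=247 best=247 * → r--
[0,12] min(19,15)*12=180 best=247 → r--
[0,11] min(19,1)*11=11 best=247 → r--
[0,10] min(19,5)*10=50 best=247 → r--
[0,9] min(19,16)*9=144 best=247 → r--

l=0, r=8, best area=247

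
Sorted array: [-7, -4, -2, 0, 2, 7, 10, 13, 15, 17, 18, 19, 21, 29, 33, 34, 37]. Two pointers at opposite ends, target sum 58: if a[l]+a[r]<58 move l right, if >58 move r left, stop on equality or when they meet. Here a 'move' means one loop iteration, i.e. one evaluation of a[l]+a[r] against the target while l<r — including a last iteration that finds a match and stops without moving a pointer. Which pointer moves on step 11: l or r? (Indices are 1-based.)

l

l=1 r=17: -7+37=30 <58, l++
l=2 r=17: -4+37=33 <58, l++
l=3 r=17: -2+37=35 <58, l++
l=4 r=17: 0+37=37 <58, l++
l=5 r=17: 2+37=39 <58, l++
l=6 r=17: 7+37=44 <58, l++
l=7 r=17: 10+37=47 <58, l++
l=8 r=17: 13+37=50 <58, l++
l=9 r=17: 15+37=52 <58, l++
l=10 r=17: 17+37=54 <58, l++
l=11 r=17: 18+37=55 <58, l++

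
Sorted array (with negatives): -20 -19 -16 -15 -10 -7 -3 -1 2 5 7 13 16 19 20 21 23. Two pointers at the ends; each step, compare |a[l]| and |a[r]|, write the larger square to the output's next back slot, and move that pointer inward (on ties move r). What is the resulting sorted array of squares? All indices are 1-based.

[1,17] |-20|<=|23| out[17]=529 → r--
[1,16] |-20|<=|21| out[16]=441 → r--
[1,15] |-20|<=|20| out[15]=400 → r--
[1,14] |-20|>|19| out[14]=400 → l++
[2,14] |-19|<=|19| out[13]=361 → r--
[2,13] |-19|>|16| out[12]=361 → l++
[3,13] |-16|<=|16| out[11]=256 → r--
[3,12] |-16|>|13| out[10]=256 → l++
[4,12] |-15|>|13| out[9]=225 → l++
[5,12] |-10|<=|13| out[8]=169 → r--
[5,11] |-10|>|7| out[7]=100 → l++
[6,11] |-7|<=|7| out[6]=49 → r--
[6,10] |-7|>|5| out[5]=49 → l++
[7,10] |-3|<=|5| out[4]=25 → r--
[7,9] |-3|>|2| out[3]=9 → l++
[8,9] |-1|<=|2| out[2]=4 → r--
[8,8] |-1|<=|-1| out[1]=1 → r--

[1, 4, 9, 25, 49, 49, 100, 169, 225, 256, 256, 361, 361, 400, 400, 441, 529]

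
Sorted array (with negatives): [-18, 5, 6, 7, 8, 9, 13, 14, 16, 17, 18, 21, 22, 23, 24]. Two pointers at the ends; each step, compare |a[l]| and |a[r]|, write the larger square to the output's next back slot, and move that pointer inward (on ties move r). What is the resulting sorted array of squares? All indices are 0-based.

[0,14] |-18|<=|24| out[14]=576 → r--
[0,13] |-18|<=|23| out[13]=529 → r--
[0,12] |-18|<=|22| out[12]=484 → r--
[0,11] |-18|<=|21| out[11]=441 → r--
[0,10] |-18|<=|18| out[10]=324 → r--
[0,9] |-18|>|17| out[9]=324 → l++
[1,9] |5|<=|17| out[8]=289 → r--
[1,8] |5|<=|16| out[7]=256 → r--
[1,7] |5|<=|14| out[6]=196 → r--
[1,6] |5|<=|13| out[5]=169 → r--
[1,5] |5|<=|9| out[4]=81 → r--
[1,4] |5|<=|8| out[3]=64 → r--
[1,3] |5|<=|7| out[2]=49 → r--
[1,2] |5|<=|6| out[1]=36 → r--
[1,1] |5|<=|5| out[0]=25 → r--

[25, 36, 49, 64, 81, 169, 196, 256, 289, 324, 324, 441, 484, 529, 576]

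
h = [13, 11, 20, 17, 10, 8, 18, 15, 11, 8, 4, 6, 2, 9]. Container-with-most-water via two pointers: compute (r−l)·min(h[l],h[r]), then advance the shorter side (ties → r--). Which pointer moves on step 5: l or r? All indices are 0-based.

r

l=0 r=13: min(13,9)*13=117 best=117 *, r--
l=0 r=12: min(13,2)*12=24 best=117, r--
l=0 r=11: min(13,6)*11=66 best=117, r--
l=0 r=10: min(13,4)*10=40 best=117, r--
l=0 r=9: min(13,8)*9=72 best=117, r--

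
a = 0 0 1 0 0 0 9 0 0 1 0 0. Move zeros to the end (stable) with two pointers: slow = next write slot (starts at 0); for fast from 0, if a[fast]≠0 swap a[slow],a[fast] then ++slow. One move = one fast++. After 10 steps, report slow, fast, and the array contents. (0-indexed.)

slow=3, fast=10, a=[1, 9, 1, 0, 0, 0, 0, 0, 0, 0, 0, 0]

(s=0,f=0) a[fast]=0 → fast++
(s=0,f=1) a[fast]=0 → fast++
(s=0,f=2) a[fast]=1≠0 swap→a[0]=1 → slow++,fast++
(s=1,f=3) a[fast]=0 → fast++
(s=1,f=4) a[fast]=0 → fast++
(s=1,f=5) a[fast]=0 → fast++
(s=1,f=6) a[fast]=9≠0 swap→a[1]=9 → slow++,fast++
(s=2,f=7) a[fast]=0 → fast++
(s=2,f=8) a[fast]=0 → fast++
(s=2,f=9) a[fast]=1≠0 swap→a[2]=1 → slow++,fast++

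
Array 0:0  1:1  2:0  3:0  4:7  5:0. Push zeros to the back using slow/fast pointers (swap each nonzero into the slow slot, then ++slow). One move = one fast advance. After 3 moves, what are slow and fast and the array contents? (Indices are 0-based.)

(s=0,f=0) a[fast]=0 → fast++
(s=0,f=1) a[fast]=1≠0 swap→a[0]=1 → slow++,fast++
(s=1,f=2) a[fast]=0 → fast++

slow=1, fast=3, a=[1, 0, 0, 0, 7, 0]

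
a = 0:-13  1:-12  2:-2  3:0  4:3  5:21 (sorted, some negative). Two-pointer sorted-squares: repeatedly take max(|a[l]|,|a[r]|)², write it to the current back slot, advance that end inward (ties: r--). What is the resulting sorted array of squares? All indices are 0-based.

[0, 4, 9, 144, 169, 441]

[0,5] |-13|<=|21| out[5]=441 → r--
[0,4] |-13|>|3| out[4]=169 → l++
[1,4] |-12|>|3| out[3]=144 → l++
[2,4] |-2|<=|3| out[2]=9 → r--
[2,3] |-2|>|0| out[1]=4 → l++
[3,3] |0|<=|0| out[0]=0 → r--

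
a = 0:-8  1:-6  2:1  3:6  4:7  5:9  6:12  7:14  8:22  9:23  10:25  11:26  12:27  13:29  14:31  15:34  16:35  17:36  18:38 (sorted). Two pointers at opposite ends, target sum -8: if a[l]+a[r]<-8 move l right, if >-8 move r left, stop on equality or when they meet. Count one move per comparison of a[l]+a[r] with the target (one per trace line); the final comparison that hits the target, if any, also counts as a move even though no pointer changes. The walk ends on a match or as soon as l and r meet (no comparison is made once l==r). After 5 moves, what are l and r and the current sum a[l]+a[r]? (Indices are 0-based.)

l=0, r=13, sum=21

[0,18] -8+38=30 >-8 → r--
[0,17] -8+36=28 >-8 → r--
[0,16] -8+35=27 >-8 → r--
[0,15] -8+34=26 >-8 → r--
[0,14] -8+31=23 >-8 → r--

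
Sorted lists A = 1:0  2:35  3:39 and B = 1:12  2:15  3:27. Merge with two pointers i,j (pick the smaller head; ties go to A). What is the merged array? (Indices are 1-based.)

[i=1,j=1] A[i]=0<=B[j]=12 take 0 → i++
[i=2,j=1] A[i]=35>B[j]=12 take 12 → j++
[i=2,j=2] A[i]=35>B[j]=15 take 15 → j++
[i=2,j=3] A[i]=35>B[j]=27 take 27 → j++
[i=2,j=4] B done, take A[i]=35 → i++
[i=3,j=4] B done, take A[i]=39 → i++

[0, 12, 15, 27, 35, 39]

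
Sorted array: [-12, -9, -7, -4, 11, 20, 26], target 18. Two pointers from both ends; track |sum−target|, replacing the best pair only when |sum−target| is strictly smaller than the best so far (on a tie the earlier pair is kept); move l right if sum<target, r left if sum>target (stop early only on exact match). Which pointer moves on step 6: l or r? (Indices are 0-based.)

l=0 r=6: -12+26=14 d=4 *, l++
l=1 r=6: -9+26=17 d=1 *, l++
l=2 r=6: -7+26=19 d=1, r--
l=2 r=5: -7+20=13 d=5, l++
l=3 r=5: -4+20=16 d=2, l++
l=4 r=5: 11+20=31 d=13, r--

r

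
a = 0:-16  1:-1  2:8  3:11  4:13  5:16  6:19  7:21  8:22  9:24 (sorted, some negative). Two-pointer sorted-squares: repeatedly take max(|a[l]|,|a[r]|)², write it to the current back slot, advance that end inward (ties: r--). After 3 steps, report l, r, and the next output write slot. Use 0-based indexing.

l=0, r=6, next write slot=6

l=0 r=9: |-16|<=|24| out[9]=576, r--
l=0 r=8: |-16|<=|22| out[8]=484, r--
l=0 r=7: |-16|<=|21| out[7]=441, r--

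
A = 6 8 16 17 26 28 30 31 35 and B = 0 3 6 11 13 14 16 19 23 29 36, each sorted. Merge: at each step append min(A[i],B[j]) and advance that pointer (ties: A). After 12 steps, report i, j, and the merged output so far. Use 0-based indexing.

i=0 j=0: A[i]=6>B[j]=0 take 0, j++
i=0 j=1: A[i]=6>B[j]=3 take 3, j++
i=0 j=2: A[i]=6<=B[j]=6 take 6, i++
i=1 j=2: A[i]=8>B[j]=6 take 6, j++
i=1 j=3: A[i]=8<=B[j]=11 take 8, i++
i=2 j=3: A[i]=16>B[j]=11 take 11, j++
i=2 j=4: A[i]=16>B[j]=13 take 13, j++
i=2 j=5: A[i]=16>B[j]=14 take 14, j++
i=2 j=6: A[i]=16<=B[j]=16 take 16, i++
i=3 j=6: A[i]=17>B[j]=16 take 16, j++
i=3 j=7: A[i]=17<=B[j]=19 take 17, i++
i=4 j=7: A[i]=26>B[j]=19 take 19, j++

i=4, j=8, merged so far=[0, 3, 6, 6, 8, 11, 13, 14, 16, 16, 17, 19]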